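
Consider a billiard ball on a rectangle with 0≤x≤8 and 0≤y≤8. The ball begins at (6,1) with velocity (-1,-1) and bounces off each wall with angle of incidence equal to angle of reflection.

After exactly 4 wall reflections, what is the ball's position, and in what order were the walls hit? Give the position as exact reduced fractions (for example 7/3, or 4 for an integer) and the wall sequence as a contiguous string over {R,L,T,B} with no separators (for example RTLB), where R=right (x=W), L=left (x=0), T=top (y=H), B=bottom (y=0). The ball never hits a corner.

1. t=1 → B at (5,0); v=(-1,1)
2. t=5 → L at (0,5); v=(1,1)
3. t=3 → T at (3,8); v=(1,-1)
4. t=5 → R at (8,3); v=(-1,-1)

Final position: (8,3)
Wall sequence: BLTR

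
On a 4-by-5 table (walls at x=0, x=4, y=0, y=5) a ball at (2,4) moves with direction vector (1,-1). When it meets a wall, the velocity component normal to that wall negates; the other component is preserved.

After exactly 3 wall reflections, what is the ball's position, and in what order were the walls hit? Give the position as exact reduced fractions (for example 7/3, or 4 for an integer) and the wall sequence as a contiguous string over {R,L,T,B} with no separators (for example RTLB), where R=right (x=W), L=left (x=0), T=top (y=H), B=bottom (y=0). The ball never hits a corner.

1. t=2 → R at (4,2); v=(-1,-1)
2. t=2 → B at (2,0); v=(-1,1)
3. t=2 → L at (0,2); v=(1,1)

Final position: (0,2)
Wall sequence: RBL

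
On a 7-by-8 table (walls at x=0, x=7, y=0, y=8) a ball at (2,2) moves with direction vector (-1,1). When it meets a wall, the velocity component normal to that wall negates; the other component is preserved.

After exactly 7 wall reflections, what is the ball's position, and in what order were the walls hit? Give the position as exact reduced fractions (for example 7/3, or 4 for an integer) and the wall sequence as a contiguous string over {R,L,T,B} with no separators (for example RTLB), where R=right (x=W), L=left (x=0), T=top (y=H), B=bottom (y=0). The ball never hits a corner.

Final position: (7,7)
Wall sequence: LTRBLTR

1. t=2 → L at (0,4); v=(1,1)
2. t=4 → T at (4,8); v=(1,-1)
3. t=3 → R at (7,5); v=(-1,-1)
4. t=5 → B at (2,0); v=(-1,1)
5. t=2 → L at (0,2); v=(1,1)
6. t=6 → T at (6,8); v=(1,-1)
7. t=1 → R at (7,7); v=(-1,-1)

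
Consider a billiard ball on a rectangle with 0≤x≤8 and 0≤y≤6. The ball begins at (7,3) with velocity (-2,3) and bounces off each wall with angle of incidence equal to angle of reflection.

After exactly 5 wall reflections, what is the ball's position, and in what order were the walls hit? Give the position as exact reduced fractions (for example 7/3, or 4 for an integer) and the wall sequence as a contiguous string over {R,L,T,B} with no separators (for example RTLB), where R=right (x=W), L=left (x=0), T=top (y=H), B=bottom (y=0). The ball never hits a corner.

1. t=1 → T at (5,6); v=(-2,-3)
2. t=2 → B at (1,0); v=(-2,3)
3. t=1/2 → L at (0,3/2); v=(2,3)
4. t=3/2 → T at (3,6); v=(2,-3)
5. t=2 → B at (7,0); v=(2,3)

Final position: (7,0)
Wall sequence: TBLTB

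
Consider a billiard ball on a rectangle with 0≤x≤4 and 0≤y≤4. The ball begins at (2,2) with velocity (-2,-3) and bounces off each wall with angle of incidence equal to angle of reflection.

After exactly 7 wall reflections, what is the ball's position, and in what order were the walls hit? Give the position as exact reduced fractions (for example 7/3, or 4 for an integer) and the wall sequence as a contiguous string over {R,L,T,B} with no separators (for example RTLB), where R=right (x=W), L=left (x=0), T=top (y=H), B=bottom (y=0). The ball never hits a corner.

Final position: (0,3)
Wall sequence: BLTRBTL

1. t=2/3 → B at (2/3,0); v=(-2,3)
2. t=1/3 → L at (0,1); v=(2,3)
3. t=1 → T at (2,4); v=(2,-3)
4. t=1 → R at (4,1); v=(-2,-3)
5. t=1/3 → B at (10/3,0); v=(-2,3)
6. t=4/3 → T at (2/3,4); v=(-2,-3)
7. t=1/3 → L at (0,3); v=(2,-3)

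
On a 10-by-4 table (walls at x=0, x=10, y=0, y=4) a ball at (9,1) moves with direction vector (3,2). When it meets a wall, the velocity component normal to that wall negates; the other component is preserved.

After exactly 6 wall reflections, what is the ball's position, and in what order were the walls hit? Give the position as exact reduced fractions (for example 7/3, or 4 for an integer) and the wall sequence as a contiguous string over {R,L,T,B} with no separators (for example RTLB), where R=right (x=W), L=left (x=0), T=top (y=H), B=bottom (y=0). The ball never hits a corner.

Final position: (10,1)
Wall sequence: RTBLTR

1. t=1/3 → R at (10,5/3); v=(-3,2)
2. t=7/6 → T at (13/2,4); v=(-3,-2)
3. t=2 → B at (1/2,0); v=(-3,2)
4. t=1/6 → L at (0,1/3); v=(3,2)
5. t=11/6 → T at (11/2,4); v=(3,-2)
6. t=3/2 → R at (10,1); v=(-3,-2)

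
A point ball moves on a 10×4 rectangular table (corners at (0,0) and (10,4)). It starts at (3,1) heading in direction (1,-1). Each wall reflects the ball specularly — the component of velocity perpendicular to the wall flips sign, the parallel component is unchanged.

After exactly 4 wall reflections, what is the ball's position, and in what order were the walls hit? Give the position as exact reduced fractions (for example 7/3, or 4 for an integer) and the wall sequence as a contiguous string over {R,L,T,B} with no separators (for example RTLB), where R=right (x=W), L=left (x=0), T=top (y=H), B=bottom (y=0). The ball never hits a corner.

1. t=1 → B at (4,0); v=(1,1)
2. t=4 → T at (8,4); v=(1,-1)
3. t=2 → R at (10,2); v=(-1,-1)
4. t=2 → B at (8,0); v=(-1,1)

Final position: (8,0)
Wall sequence: BTRB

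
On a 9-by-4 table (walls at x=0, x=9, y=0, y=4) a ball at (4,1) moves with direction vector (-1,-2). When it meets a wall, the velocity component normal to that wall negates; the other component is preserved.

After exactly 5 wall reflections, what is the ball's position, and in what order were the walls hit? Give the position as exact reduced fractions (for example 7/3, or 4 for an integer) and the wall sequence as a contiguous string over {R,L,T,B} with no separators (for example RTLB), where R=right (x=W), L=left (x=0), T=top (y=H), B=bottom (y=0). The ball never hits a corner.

1. t=1/2 → B at (7/2,0); v=(-1,2)
2. t=2 → T at (3/2,4); v=(-1,-2)
3. t=3/2 → L at (0,1); v=(1,-2)
4. t=1/2 → B at (1/2,0); v=(1,2)
5. t=2 → T at (5/2,4); v=(1,-2)

Final position: (5/2,4)
Wall sequence: BTLBT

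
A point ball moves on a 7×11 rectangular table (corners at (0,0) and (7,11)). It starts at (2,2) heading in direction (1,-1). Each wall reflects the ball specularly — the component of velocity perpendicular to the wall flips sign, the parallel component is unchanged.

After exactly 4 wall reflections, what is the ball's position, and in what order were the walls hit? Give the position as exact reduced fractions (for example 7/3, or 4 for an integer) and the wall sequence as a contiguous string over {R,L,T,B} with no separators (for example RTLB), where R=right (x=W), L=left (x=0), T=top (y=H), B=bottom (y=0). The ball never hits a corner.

Final position: (1,11)
Wall sequence: BRLT

1. t=2 → B at (4,0); v=(1,1)
2. t=3 → R at (7,3); v=(-1,1)
3. t=7 → L at (0,10); v=(1,1)
4. t=1 → T at (1,11); v=(1,-1)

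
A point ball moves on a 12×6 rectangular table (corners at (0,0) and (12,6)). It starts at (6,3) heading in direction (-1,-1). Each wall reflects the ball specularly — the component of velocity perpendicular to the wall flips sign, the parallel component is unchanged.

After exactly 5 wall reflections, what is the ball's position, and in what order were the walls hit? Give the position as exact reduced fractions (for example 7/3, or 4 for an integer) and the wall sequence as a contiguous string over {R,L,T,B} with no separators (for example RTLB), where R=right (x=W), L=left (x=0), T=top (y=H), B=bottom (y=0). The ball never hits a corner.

Final position: (12,3)
Wall sequence: BLTBR

1. t=3 → B at (3,0); v=(-1,1)
2. t=3 → L at (0,3); v=(1,1)
3. t=3 → T at (3,6); v=(1,-1)
4. t=6 → B at (9,0); v=(1,1)
5. t=3 → R at (12,3); v=(-1,1)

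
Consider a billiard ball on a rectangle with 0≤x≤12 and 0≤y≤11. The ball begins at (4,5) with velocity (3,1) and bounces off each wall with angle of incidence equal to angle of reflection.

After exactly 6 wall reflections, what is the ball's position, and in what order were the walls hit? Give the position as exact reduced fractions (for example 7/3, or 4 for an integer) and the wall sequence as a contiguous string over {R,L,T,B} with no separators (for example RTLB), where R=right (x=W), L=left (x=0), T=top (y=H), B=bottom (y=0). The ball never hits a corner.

Final position: (7,0)
Wall sequence: RTLRLB

1. t=8/3 → R at (12,23/3); v=(-3,1)
2. t=10/3 → T at (2,11); v=(-3,-1)
3. t=2/3 → L at (0,31/3); v=(3,-1)
4. t=4 → R at (12,19/3); v=(-3,-1)
5. t=4 → L at (0,7/3); v=(3,-1)
6. t=7/3 → B at (7,0); v=(3,1)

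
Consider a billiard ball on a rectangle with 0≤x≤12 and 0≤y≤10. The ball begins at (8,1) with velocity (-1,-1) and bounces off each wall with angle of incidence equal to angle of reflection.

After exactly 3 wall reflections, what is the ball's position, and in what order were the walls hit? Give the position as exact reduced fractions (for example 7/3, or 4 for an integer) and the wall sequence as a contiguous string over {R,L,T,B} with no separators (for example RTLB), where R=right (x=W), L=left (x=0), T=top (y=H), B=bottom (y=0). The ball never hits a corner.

Final position: (3,10)
Wall sequence: BLT

1. t=1 → B at (7,0); v=(-1,1)
2. t=7 → L at (0,7); v=(1,1)
3. t=3 → T at (3,10); v=(1,-1)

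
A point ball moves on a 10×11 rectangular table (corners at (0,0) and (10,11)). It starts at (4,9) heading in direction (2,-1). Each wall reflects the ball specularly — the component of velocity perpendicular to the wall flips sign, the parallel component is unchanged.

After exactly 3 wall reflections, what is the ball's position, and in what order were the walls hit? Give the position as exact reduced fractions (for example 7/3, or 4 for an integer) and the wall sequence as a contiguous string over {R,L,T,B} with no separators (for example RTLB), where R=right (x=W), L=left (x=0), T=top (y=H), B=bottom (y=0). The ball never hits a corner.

Final position: (2,0)
Wall sequence: RLB

1. t=3 → R at (10,6); v=(-2,-1)
2. t=5 → L at (0,1); v=(2,-1)
3. t=1 → B at (2,0); v=(2,1)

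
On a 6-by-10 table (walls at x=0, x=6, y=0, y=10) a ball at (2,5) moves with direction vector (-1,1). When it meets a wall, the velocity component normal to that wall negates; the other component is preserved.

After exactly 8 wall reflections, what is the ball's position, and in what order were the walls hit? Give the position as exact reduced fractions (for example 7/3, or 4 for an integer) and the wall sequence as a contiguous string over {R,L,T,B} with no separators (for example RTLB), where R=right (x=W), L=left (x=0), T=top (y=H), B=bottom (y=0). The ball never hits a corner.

Final position: (0,9)
Wall sequence: LTRLBRTL

1. t=2 → L at (0,7); v=(1,1)
2. t=3 → T at (3,10); v=(1,-1)
3. t=3 → R at (6,7); v=(-1,-1)
4. t=6 → L at (0,1); v=(1,-1)
5. t=1 → B at (1,0); v=(1,1)
6. t=5 → R at (6,5); v=(-1,1)
7. t=5 → T at (1,10); v=(-1,-1)
8. t=1 → L at (0,9); v=(1,-1)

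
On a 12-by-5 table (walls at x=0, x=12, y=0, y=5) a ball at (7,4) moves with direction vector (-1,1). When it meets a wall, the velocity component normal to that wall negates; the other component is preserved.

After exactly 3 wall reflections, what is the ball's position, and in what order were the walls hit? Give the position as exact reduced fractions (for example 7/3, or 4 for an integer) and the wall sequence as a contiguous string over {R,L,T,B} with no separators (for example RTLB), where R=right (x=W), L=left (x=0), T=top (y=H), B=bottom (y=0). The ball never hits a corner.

Final position: (0,1)
Wall sequence: TBL

1. t=1 → T at (6,5); v=(-1,-1)
2. t=5 → B at (1,0); v=(-1,1)
3. t=1 → L at (0,1); v=(1,1)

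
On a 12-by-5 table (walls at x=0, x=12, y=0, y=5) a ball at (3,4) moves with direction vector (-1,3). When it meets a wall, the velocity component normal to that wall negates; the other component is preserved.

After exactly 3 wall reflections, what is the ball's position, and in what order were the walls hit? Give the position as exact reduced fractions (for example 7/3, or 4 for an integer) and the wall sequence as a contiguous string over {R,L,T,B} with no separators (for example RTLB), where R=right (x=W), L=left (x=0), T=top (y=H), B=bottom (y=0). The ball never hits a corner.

1. t=1/3 → T at (8/3,5); v=(-1,-3)
2. t=5/3 → B at (1,0); v=(-1,3)
3. t=1 → L at (0,3); v=(1,3)

Final position: (0,3)
Wall sequence: TBL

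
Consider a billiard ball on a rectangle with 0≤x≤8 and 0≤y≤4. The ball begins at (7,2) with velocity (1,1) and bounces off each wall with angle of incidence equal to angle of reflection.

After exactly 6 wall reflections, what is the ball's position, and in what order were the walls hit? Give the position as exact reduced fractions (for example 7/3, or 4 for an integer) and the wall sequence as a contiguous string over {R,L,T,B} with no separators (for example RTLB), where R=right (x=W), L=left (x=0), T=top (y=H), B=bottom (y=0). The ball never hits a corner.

1. t=1 → R at (8,3); v=(-1,1)
2. t=1 → T at (7,4); v=(-1,-1)
3. t=4 → B at (3,0); v=(-1,1)
4. t=3 → L at (0,3); v=(1,1)
5. t=1 → T at (1,4); v=(1,-1)
6. t=4 → B at (5,0); v=(1,1)

Final position: (5,0)
Wall sequence: RTBLTB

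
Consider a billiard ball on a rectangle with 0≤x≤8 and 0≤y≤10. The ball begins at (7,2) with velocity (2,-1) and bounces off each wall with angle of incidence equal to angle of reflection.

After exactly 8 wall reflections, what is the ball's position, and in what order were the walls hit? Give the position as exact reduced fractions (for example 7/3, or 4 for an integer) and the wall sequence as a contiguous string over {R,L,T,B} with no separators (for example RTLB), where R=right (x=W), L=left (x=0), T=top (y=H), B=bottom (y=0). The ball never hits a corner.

Final position: (0,3/2)
Wall sequence: RBLRTLRL

1. t=1/2 → R at (8,3/2); v=(-2,-1)
2. t=3/2 → B at (5,0); v=(-2,1)
3. t=5/2 → L at (0,5/2); v=(2,1)
4. t=4 → R at (8,13/2); v=(-2,1)
5. t=7/2 → T at (1,10); v=(-2,-1)
6. t=1/2 → L at (0,19/2); v=(2,-1)
7. t=4 → R at (8,11/2); v=(-2,-1)
8. t=4 → L at (0,3/2); v=(2,-1)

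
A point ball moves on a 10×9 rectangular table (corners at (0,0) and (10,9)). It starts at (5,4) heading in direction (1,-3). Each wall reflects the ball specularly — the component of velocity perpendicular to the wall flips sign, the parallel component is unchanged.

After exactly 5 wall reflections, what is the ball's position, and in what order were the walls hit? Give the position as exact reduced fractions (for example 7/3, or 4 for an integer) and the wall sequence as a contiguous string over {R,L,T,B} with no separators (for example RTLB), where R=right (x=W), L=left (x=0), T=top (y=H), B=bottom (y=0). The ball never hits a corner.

Final position: (14/3,9)
Wall sequence: BTRBT

1. t=4/3 → B at (19/3,0); v=(1,3)
2. t=3 → T at (28/3,9); v=(1,-3)
3. t=2/3 → R at (10,7); v=(-1,-3)
4. t=7/3 → B at (23/3,0); v=(-1,3)
5. t=3 → T at (14/3,9); v=(-1,-3)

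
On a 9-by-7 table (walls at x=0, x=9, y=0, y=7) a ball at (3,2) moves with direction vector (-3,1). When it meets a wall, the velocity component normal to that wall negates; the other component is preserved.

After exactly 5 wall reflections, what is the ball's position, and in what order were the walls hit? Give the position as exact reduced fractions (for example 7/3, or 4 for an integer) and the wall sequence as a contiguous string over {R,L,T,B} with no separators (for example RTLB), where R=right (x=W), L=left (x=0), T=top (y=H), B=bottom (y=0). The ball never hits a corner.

Final position: (9,2)
Wall sequence: LRTLR

1. t=1 → L at (0,3); v=(3,1)
2. t=3 → R at (9,6); v=(-3,1)
3. t=1 → T at (6,7); v=(-3,-1)
4. t=2 → L at (0,5); v=(3,-1)
5. t=3 → R at (9,2); v=(-3,-1)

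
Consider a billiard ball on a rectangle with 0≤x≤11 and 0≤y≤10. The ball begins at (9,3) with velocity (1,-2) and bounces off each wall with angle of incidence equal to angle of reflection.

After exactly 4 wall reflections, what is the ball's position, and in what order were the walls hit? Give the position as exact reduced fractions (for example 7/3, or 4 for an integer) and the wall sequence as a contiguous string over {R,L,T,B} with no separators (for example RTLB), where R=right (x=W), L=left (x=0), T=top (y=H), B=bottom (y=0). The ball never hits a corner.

Final position: (3/2,0)
Wall sequence: BRTB

1. t=3/2 → B at (21/2,0); v=(1,2)
2. t=1/2 → R at (11,1); v=(-1,2)
3. t=9/2 → T at (13/2,10); v=(-1,-2)
4. t=5 → B at (3/2,0); v=(-1,2)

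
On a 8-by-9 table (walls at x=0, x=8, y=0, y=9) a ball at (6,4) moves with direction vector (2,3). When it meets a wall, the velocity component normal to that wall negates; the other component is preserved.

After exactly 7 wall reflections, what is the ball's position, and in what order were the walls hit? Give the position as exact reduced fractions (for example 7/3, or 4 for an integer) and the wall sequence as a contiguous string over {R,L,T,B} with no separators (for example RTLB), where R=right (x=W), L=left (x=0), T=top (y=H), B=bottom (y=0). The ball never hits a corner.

Final position: (14/3,0)
Wall sequence: RTBLTRB

1. t=1 → R at (8,7); v=(-2,3)
2. t=2/3 → T at (20/3,9); v=(-2,-3)
3. t=3 → B at (2/3,0); v=(-2,3)
4. t=1/3 → L at (0,1); v=(2,3)
5. t=8/3 → T at (16/3,9); v=(2,-3)
6. t=4/3 → R at (8,5); v=(-2,-3)
7. t=5/3 → B at (14/3,0); v=(-2,3)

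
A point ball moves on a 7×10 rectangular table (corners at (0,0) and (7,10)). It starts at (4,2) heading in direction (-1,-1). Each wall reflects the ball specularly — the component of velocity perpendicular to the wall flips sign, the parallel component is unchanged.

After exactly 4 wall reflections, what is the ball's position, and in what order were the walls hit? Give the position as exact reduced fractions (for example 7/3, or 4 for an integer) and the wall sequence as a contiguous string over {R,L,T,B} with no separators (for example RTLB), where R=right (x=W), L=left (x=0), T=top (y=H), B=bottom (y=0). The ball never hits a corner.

Final position: (6,10)
Wall sequence: BLRT

1. t=2 → B at (2,0); v=(-1,1)
2. t=2 → L at (0,2); v=(1,1)
3. t=7 → R at (7,9); v=(-1,1)
4. t=1 → T at (6,10); v=(-1,-1)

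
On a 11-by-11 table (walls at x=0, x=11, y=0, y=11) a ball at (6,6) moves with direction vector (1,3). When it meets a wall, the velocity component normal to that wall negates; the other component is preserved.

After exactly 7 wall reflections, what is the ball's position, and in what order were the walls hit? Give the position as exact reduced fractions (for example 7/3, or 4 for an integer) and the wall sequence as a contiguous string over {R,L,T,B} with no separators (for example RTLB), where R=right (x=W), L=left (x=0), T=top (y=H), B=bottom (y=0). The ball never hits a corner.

1. t=5/3 → T at (23/3,11); v=(1,-3)
2. t=10/3 → R at (11,1); v=(-1,-3)
3. t=1/3 → B at (32/3,0); v=(-1,3)
4. t=11/3 → T at (7,11); v=(-1,-3)
5. t=11/3 → B at (10/3,0); v=(-1,3)
6. t=10/3 → L at (0,10); v=(1,3)
7. t=1/3 → T at (1/3,11); v=(1,-3)

Final position: (1/3,11)
Wall sequence: TRBTBLT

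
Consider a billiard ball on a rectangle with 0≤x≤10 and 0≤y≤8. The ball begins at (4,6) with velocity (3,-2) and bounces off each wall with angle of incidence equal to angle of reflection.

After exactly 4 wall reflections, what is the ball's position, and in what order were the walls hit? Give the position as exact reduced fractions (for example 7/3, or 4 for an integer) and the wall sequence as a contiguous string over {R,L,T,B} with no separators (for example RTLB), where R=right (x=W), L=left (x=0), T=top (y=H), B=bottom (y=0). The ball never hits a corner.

1. t=2 → R at (10,2); v=(-3,-2)
2. t=1 → B at (7,0); v=(-3,2)
3. t=7/3 → L at (0,14/3); v=(3,2)
4. t=5/3 → T at (5,8); v=(3,-2)

Final position: (5,8)
Wall sequence: RBLT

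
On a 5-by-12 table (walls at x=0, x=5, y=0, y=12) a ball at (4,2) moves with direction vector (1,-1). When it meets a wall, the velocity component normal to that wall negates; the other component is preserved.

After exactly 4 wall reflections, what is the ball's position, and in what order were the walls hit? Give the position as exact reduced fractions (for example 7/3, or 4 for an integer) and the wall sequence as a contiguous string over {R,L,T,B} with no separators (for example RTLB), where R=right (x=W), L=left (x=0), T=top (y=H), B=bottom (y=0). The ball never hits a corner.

1. t=1 → R at (5,1); v=(-1,-1)
2. t=1 → B at (4,0); v=(-1,1)
3. t=4 → L at (0,4); v=(1,1)
4. t=5 → R at (5,9); v=(-1,1)

Final position: (5,9)
Wall sequence: RBLR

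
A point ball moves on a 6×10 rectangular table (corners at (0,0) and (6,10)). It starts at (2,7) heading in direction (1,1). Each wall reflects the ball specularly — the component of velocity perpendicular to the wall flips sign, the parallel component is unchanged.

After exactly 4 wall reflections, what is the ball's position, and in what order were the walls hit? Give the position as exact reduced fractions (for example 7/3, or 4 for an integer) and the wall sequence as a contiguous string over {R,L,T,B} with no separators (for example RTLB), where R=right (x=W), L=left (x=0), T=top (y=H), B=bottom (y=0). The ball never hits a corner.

1. t=3 → T at (5,10); v=(1,-1)
2. t=1 → R at (6,9); v=(-1,-1)
3. t=6 → L at (0,3); v=(1,-1)
4. t=3 → B at (3,0); v=(1,1)

Final position: (3,0)
Wall sequence: TRLB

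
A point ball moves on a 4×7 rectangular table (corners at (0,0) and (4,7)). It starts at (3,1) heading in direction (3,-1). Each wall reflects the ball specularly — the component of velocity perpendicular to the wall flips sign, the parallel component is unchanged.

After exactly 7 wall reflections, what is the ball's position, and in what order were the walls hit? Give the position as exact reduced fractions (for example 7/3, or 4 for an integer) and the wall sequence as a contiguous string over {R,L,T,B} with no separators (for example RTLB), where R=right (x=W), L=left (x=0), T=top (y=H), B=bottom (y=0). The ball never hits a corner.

1. t=1/3 → R at (4,2/3); v=(-3,-1)
2. t=2/3 → B at (2,0); v=(-3,1)
3. t=2/3 → L at (0,2/3); v=(3,1)
4. t=4/3 → R at (4,2); v=(-3,1)
5. t=4/3 → L at (0,10/3); v=(3,1)
6. t=4/3 → R at (4,14/3); v=(-3,1)
7. t=4/3 → L at (0,6); v=(3,1)

Final position: (0,6)
Wall sequence: RBLRLRL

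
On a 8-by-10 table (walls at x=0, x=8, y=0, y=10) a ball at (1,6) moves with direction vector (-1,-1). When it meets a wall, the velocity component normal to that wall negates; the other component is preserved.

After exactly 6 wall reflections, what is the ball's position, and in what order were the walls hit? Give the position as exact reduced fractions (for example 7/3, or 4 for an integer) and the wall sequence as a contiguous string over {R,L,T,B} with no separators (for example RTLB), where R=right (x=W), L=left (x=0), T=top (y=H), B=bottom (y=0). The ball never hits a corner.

Final position: (8,1)
Wall sequence: LBRTLR

1. t=1 → L at (0,5); v=(1,-1)
2. t=5 → B at (5,0); v=(1,1)
3. t=3 → R at (8,3); v=(-1,1)
4. t=7 → T at (1,10); v=(-1,-1)
5. t=1 → L at (0,9); v=(1,-1)
6. t=8 → R at (8,1); v=(-1,-1)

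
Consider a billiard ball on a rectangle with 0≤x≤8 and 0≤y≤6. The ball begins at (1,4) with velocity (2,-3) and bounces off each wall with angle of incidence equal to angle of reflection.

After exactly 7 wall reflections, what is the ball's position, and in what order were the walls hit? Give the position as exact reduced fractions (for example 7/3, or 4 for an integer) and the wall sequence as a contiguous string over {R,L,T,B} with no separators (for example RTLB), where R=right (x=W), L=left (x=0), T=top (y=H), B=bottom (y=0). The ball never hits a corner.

1. t=4/3 → B at (11/3,0); v=(2,3)
2. t=2 → T at (23/3,6); v=(2,-3)
3. t=1/6 → R at (8,11/2); v=(-2,-3)
4. t=11/6 → B at (13/3,0); v=(-2,3)
5. t=2 → T at (1/3,6); v=(-2,-3)
6. t=1/6 → L at (0,11/2); v=(2,-3)
7. t=11/6 → B at (11/3,0); v=(2,3)

Final position: (11/3,0)
Wall sequence: BTRBTLB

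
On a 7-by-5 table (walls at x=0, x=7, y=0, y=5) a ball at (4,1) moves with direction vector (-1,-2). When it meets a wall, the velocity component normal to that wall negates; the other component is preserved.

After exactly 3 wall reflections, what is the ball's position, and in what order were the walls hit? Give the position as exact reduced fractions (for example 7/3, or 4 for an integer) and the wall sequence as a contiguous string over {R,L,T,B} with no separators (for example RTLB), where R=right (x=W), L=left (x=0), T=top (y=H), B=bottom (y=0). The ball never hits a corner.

Final position: (0,3)
Wall sequence: BTL

1. t=1/2 → B at (7/2,0); v=(-1,2)
2. t=5/2 → T at (1,5); v=(-1,-2)
3. t=1 → L at (0,3); v=(1,-2)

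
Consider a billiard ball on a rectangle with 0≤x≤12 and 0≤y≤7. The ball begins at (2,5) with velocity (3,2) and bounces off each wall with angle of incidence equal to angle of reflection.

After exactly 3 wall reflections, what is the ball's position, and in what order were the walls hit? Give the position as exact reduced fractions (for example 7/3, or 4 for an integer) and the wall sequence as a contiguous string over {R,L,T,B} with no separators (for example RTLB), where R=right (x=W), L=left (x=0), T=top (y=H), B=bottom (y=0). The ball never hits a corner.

1. t=1 → T at (5,7); v=(3,-2)
2. t=7/3 → R at (12,7/3); v=(-3,-2)
3. t=7/6 → B at (17/2,0); v=(-3,2)

Final position: (17/2,0)
Wall sequence: TRB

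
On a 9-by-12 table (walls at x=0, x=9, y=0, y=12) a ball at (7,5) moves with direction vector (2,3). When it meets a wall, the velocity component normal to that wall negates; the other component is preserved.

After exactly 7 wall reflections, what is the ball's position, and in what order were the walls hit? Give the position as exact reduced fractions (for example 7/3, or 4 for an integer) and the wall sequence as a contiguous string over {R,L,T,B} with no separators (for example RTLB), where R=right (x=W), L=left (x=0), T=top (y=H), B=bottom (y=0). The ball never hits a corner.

Final position: (1/3,0)
Wall sequence: RTLBRTB

1. t=1 → R at (9,8); v=(-2,3)
2. t=4/3 → T at (19/3,12); v=(-2,-3)
3. t=19/6 → L at (0,5/2); v=(2,-3)
4. t=5/6 → B at (5/3,0); v=(2,3)
5. t=11/3 → R at (9,11); v=(-2,3)
6. t=1/3 → T at (25/3,12); v=(-2,-3)
7. t=4 → B at (1/3,0); v=(-2,3)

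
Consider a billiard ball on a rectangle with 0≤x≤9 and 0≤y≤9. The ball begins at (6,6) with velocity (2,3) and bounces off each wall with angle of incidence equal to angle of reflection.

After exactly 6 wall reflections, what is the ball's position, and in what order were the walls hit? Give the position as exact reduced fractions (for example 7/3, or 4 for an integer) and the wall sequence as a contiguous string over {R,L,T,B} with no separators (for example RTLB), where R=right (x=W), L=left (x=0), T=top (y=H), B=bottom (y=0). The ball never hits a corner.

1. t=1 → T at (8,9); v=(2,-3)
2. t=1/2 → R at (9,15/2); v=(-2,-3)
3. t=5/2 → B at (4,0); v=(-2,3)
4. t=2 → L at (0,6); v=(2,3)
5. t=1 → T at (2,9); v=(2,-3)
6. t=3 → B at (8,0); v=(2,3)

Final position: (8,0)
Wall sequence: TRBLTB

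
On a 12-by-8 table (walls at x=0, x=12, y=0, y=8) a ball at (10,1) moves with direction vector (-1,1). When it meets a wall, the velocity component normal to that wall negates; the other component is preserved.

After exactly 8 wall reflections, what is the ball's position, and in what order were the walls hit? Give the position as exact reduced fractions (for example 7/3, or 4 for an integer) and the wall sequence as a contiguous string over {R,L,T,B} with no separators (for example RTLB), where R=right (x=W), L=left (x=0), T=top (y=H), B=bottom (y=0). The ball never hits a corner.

Final position: (5,8)
Wall sequence: TLBRTBLT

1. t=7 → T at (3,8); v=(-1,-1)
2. t=3 → L at (0,5); v=(1,-1)
3. t=5 → B at (5,0); v=(1,1)
4. t=7 → R at (12,7); v=(-1,1)
5. t=1 → T at (11,8); v=(-1,-1)
6. t=8 → B at (3,0); v=(-1,1)
7. t=3 → L at (0,3); v=(1,1)
8. t=5 → T at (5,8); v=(1,-1)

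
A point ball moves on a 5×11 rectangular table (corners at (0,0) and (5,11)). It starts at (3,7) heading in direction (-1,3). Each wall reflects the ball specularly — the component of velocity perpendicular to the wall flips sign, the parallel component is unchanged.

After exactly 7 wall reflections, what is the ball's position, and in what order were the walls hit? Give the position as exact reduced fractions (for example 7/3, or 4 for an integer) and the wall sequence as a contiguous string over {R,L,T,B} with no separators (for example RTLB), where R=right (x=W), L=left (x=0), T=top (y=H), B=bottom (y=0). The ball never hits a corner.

Final position: (0,2)
Wall sequence: TLBRTBL

1. t=4/3 → T at (5/3,11); v=(-1,-3)
2. t=5/3 → L at (0,6); v=(1,-3)
3. t=2 → B at (2,0); v=(1,3)
4. t=3 → R at (5,9); v=(-1,3)
5. t=2/3 → T at (13/3,11); v=(-1,-3)
6. t=11/3 → B at (2/3,0); v=(-1,3)
7. t=2/3 → L at (0,2); v=(1,3)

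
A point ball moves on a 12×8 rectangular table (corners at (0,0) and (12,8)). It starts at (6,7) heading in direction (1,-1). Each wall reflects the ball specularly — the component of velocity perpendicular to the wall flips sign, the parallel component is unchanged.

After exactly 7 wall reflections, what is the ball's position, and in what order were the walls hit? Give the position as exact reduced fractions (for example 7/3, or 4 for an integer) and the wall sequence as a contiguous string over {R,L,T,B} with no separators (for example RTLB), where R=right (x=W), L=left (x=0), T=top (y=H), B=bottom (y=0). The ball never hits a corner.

Final position: (11,8)
Wall sequence: RBTLBRT

1. t=6 → R at (12,1); v=(-1,-1)
2. t=1 → B at (11,0); v=(-1,1)
3. t=8 → T at (3,8); v=(-1,-1)
4. t=3 → L at (0,5); v=(1,-1)
5. t=5 → B at (5,0); v=(1,1)
6. t=7 → R at (12,7); v=(-1,1)
7. t=1 → T at (11,8); v=(-1,-1)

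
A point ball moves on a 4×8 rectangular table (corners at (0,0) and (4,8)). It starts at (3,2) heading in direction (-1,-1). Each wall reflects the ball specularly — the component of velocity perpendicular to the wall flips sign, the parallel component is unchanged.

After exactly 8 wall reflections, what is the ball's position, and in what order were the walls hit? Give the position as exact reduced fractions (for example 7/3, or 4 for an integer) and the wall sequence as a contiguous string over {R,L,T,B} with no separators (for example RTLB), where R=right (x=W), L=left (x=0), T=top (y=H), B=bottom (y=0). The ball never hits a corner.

Final position: (0,1)
Wall sequence: BLRTLRBL

1. t=2 → B at (1,0); v=(-1,1)
2. t=1 → L at (0,1); v=(1,1)
3. t=4 → R at (4,5); v=(-1,1)
4. t=3 → T at (1,8); v=(-1,-1)
5. t=1 → L at (0,7); v=(1,-1)
6. t=4 → R at (4,3); v=(-1,-1)
7. t=3 → B at (1,0); v=(-1,1)
8. t=1 → L at (0,1); v=(1,1)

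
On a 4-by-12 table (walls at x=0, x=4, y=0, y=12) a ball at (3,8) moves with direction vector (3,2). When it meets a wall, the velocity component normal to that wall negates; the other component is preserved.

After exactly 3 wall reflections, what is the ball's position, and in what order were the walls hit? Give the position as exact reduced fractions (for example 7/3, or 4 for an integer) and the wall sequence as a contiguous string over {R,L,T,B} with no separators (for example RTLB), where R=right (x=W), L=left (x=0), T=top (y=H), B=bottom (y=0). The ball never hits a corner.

1. t=1/3 → R at (4,26/3); v=(-3,2)
2. t=4/3 → L at (0,34/3); v=(3,2)
3. t=1/3 → T at (1,12); v=(3,-2)

Final position: (1,12)
Wall sequence: RLT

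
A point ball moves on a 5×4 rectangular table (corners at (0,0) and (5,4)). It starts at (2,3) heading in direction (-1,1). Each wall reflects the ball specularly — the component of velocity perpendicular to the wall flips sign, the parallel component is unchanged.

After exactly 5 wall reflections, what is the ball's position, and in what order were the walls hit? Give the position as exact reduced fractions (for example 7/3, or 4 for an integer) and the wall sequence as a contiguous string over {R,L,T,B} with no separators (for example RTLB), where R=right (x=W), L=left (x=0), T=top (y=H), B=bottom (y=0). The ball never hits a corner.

1. t=1 → T at (1,4); v=(-1,-1)
2. t=1 → L at (0,3); v=(1,-1)
3. t=3 → B at (3,0); v=(1,1)
4. t=2 → R at (5,2); v=(-1,1)
5. t=2 → T at (3,4); v=(-1,-1)

Final position: (3,4)
Wall sequence: TLBRT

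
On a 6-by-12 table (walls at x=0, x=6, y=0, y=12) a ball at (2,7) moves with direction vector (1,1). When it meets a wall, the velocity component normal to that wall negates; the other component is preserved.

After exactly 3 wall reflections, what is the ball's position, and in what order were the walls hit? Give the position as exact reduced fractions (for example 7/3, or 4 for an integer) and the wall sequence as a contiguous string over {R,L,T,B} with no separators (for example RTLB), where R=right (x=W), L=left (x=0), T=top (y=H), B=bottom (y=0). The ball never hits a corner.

Final position: (0,7)
Wall sequence: RTL

1. t=4 → R at (6,11); v=(-1,1)
2. t=1 → T at (5,12); v=(-1,-1)
3. t=5 → L at (0,7); v=(1,-1)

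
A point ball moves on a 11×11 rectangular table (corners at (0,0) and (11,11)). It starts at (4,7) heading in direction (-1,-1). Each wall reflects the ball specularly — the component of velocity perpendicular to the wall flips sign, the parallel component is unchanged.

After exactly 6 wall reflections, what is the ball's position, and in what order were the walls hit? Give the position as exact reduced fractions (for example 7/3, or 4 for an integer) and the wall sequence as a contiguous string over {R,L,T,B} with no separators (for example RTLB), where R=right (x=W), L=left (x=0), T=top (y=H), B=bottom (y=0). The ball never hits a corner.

1. t=4 → L at (0,3); v=(1,-1)
2. t=3 → B at (3,0); v=(1,1)
3. t=8 → R at (11,8); v=(-1,1)
4. t=3 → T at (8,11); v=(-1,-1)
5. t=8 → L at (0,3); v=(1,-1)
6. t=3 → B at (3,0); v=(1,1)

Final position: (3,0)
Wall sequence: LBRTLB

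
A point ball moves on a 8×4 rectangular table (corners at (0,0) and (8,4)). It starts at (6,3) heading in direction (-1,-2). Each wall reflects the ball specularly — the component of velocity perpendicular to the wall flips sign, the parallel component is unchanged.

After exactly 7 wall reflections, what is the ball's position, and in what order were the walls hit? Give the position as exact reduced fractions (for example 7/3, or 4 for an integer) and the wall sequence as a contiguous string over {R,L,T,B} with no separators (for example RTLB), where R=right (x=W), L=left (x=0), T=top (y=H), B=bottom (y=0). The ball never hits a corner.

Final position: (11/2,4)
Wall sequence: BTBLTBT

1. t=3/2 → B at (9/2,0); v=(-1,2)
2. t=2 → T at (5/2,4); v=(-1,-2)
3. t=2 → B at (1/2,0); v=(-1,2)
4. t=1/2 → L at (0,1); v=(1,2)
5. t=3/2 → T at (3/2,4); v=(1,-2)
6. t=2 → B at (7/2,0); v=(1,2)
7. t=2 → T at (11/2,4); v=(1,-2)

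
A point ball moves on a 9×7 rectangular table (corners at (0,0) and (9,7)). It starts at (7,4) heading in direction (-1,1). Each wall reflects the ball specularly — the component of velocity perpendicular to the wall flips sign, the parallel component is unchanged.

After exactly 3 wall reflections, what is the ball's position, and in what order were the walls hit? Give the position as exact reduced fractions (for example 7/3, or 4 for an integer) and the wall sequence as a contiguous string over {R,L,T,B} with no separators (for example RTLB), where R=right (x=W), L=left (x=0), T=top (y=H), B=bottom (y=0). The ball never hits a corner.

1. t=3 → T at (4,7); v=(-1,-1)
2. t=4 → L at (0,3); v=(1,-1)
3. t=3 → B at (3,0); v=(1,1)

Final position: (3,0)
Wall sequence: TLB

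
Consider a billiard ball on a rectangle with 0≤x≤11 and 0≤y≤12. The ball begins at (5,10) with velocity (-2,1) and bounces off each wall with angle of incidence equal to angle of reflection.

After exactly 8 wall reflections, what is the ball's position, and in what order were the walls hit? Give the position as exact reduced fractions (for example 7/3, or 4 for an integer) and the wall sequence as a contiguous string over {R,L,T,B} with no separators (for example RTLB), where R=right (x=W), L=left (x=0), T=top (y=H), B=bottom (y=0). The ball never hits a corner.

1. t=2 → T at (1,12); v=(-2,-1)
2. t=1/2 → L at (0,23/2); v=(2,-1)
3. t=11/2 → R at (11,6); v=(-2,-1)
4. t=11/2 → L at (0,1/2); v=(2,-1)
5. t=1/2 → B at (1,0); v=(2,1)
6. t=5 → R at (11,5); v=(-2,1)
7. t=11/2 → L at (0,21/2); v=(2,1)
8. t=3/2 → T at (3,12); v=(2,-1)

Final position: (3,12)
Wall sequence: TLRLBRLT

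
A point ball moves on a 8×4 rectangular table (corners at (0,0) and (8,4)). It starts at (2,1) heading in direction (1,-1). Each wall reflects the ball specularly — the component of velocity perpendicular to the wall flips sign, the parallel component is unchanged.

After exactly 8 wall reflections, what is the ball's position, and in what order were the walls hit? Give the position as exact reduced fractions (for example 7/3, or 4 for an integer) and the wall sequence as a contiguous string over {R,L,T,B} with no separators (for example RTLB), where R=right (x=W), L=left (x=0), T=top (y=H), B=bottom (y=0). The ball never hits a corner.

1. t=1 → B at (3,0); v=(1,1)
2. t=4 → T at (7,4); v=(1,-1)
3. t=1 → R at (8,3); v=(-1,-1)
4. t=3 → B at (5,0); v=(-1,1)
5. t=4 → T at (1,4); v=(-1,-1)
6. t=1 → L at (0,3); v=(1,-1)
7. t=3 → B at (3,0); v=(1,1)
8. t=4 → T at (7,4); v=(1,-1)

Final position: (7,4)
Wall sequence: BTRBTLBT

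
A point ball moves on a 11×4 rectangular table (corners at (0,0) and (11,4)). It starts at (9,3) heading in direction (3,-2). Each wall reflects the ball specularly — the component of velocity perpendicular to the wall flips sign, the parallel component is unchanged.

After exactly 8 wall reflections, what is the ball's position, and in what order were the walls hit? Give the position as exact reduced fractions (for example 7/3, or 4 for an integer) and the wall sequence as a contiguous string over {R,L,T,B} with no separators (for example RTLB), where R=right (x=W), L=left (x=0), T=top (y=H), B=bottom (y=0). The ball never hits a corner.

Final position: (13/2,0)
Wall sequence: RBTLBTRB

1. t=2/3 → R at (11,5/3); v=(-3,-2)
2. t=5/6 → B at (17/2,0); v=(-3,2)
3. t=2 → T at (5/2,4); v=(-3,-2)
4. t=5/6 → L at (0,7/3); v=(3,-2)
5. t=7/6 → B at (7/2,0); v=(3,2)
6. t=2 → T at (19/2,4); v=(3,-2)
7. t=1/2 → R at (11,3); v=(-3,-2)
8. t=3/2 → B at (13/2,0); v=(-3,2)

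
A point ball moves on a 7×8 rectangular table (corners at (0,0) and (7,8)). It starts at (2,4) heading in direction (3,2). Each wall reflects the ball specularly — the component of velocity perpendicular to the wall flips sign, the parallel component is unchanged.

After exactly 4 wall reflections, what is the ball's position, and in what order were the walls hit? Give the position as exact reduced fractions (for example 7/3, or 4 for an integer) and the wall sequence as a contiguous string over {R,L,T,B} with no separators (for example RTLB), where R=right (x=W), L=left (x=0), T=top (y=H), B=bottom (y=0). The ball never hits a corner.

Final position: (6,0)
Wall sequence: RTLB

1. t=5/3 → R at (7,22/3); v=(-3,2)
2. t=1/3 → T at (6,8); v=(-3,-2)
3. t=2 → L at (0,4); v=(3,-2)
4. t=2 → B at (6,0); v=(3,2)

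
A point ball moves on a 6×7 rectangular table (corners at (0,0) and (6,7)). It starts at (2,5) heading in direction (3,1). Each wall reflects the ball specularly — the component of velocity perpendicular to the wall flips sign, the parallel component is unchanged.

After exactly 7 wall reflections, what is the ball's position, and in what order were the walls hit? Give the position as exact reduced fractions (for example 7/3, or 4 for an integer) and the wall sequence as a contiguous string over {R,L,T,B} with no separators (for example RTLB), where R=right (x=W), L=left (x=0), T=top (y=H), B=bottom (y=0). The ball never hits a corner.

1. t=4/3 → R at (6,19/3); v=(-3,1)
2. t=2/3 → T at (4,7); v=(-3,-1)
3. t=4/3 → L at (0,17/3); v=(3,-1)
4. t=2 → R at (6,11/3); v=(-3,-1)
5. t=2 → L at (0,5/3); v=(3,-1)
6. t=5/3 → B at (5,0); v=(3,1)
7. t=1/3 → R at (6,1/3); v=(-3,1)

Final position: (6,1/3)
Wall sequence: RTLRLBR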